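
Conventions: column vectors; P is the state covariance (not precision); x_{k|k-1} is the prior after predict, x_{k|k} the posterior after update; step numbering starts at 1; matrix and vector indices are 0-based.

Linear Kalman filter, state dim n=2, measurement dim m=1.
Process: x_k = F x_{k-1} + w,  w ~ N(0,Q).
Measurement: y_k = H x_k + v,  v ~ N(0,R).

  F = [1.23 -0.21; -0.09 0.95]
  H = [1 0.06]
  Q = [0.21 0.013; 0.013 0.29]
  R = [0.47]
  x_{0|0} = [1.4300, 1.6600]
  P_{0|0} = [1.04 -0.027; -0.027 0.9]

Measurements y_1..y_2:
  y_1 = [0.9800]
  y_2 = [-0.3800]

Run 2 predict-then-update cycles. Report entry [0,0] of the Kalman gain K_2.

K[0,0] = 0.6594

step 1: x^-=[1.4103, 1.4483]  P^-=[1.8371 -0.3137; -0.3137 1.1153]  S=[2.2734]  K=[0.7998; -0.1086]  nu=[-0.5172]  x^+=[0.9967, 1.5045]  P^+=[0.3829 -0.1163; -0.1163 1.0885]
step 2: x^-=[0.9100, 1.3395]  P^-=[0.8974 -0.3847; -0.3847 1.2954]  S=[1.3259]  K=[0.6594; -0.2315]  nu=[-1.3703]  x^+=[0.0064, 1.6568]  P^+=[0.3209 -0.1823; -0.1823 1.2243]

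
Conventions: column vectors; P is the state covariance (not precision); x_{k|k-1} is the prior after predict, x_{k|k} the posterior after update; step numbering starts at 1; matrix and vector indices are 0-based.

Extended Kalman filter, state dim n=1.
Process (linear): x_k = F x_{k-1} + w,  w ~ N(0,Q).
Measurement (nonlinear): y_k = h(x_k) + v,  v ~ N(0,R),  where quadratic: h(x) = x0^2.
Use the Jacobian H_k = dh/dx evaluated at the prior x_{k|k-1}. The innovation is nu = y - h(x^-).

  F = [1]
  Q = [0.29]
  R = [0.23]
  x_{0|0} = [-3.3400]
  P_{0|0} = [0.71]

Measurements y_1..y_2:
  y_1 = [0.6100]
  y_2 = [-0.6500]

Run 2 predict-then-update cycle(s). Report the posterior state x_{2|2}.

step 1: x^-=[-3.3400]  P^-=[1.0000]  H_jac=[-6.6800]  S=[44.8524]  K=[-0.1489]  nu=[-10.5456]  x^+=[-1.7694]  P^+=[0.0051]
step 2: x^-=[-1.7694]  P^-=[0.2951]  H_jac=[-3.5388]  S=[3.9260]  K=[-0.2660]  nu=[-3.7808]  x^+=[-0.7636]  P^+=[0.0173]

x_post = [-0.7636]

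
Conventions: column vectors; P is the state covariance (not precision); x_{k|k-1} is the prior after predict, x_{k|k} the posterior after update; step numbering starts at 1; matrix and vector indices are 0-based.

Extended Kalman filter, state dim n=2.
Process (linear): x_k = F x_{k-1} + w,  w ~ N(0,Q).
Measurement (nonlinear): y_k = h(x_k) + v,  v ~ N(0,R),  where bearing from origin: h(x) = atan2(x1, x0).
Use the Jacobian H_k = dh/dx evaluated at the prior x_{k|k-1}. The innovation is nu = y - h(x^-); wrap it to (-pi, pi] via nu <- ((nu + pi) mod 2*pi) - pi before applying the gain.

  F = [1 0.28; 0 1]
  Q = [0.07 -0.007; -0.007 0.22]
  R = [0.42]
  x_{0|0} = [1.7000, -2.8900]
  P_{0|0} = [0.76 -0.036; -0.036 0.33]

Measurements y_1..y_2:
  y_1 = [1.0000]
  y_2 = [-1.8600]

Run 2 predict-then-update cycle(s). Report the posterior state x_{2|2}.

step 1: x^-=[0.8908, -2.8900]  P^-=[0.8357 0.0494; 0.0494 0.5500]  H_jac=[0.3160 0.0974]  S=[0.5117]  K=[0.5255; 0.1352]  nu=[2.2718]  x^+=[2.0846, -2.5829]  P^+=[0.6944 0.0130; 0.0130 0.5406]
step 2: x^-=[1.3614, -2.5829]  P^-=[0.8141 0.1574; 0.1574 0.7606]  H_jac=[0.3030 0.1597]  S=[0.5294]  K=[0.5135; 0.3196]  nu=[-0.7743]  x^+=[0.9638, -2.8303]  P^+=[0.6745 0.0706; 0.0706 0.7066]

x_post = [0.9638, -2.8303]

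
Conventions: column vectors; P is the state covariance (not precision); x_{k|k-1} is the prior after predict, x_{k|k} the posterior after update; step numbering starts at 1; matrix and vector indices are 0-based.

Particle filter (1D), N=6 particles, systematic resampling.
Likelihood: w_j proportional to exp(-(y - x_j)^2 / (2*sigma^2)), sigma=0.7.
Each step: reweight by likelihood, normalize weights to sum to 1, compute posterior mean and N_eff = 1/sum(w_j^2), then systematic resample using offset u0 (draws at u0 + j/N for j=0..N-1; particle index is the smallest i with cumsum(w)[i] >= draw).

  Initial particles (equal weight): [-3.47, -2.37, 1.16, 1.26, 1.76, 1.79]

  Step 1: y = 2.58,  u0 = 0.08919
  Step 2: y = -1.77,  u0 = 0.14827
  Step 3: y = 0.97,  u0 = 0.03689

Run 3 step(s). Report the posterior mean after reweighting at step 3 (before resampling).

step 1: w=[0.0000, 0.0000, 0.0961, 0.1271, 0.3788, 0.3979]  mean=1.6507  Neff=3.0557  idx=[2, 4, 4, 4, 5, 5]
step 2: w=[0.9189, 0.0176, 0.0176, 0.0176, 0.0142, 0.0142]  mean=1.2095  Neff=1.1826  idx=[0, 0, 0, 0, 0, 4]
step 3: w=[0.1811, 0.1811, 0.1811, 0.1811, 0.1811, 0.0946]  mean=1.2196  Neff=5.7837  idx=[0, 1, 2, 2, 3, 4]

post_mean = 1.2196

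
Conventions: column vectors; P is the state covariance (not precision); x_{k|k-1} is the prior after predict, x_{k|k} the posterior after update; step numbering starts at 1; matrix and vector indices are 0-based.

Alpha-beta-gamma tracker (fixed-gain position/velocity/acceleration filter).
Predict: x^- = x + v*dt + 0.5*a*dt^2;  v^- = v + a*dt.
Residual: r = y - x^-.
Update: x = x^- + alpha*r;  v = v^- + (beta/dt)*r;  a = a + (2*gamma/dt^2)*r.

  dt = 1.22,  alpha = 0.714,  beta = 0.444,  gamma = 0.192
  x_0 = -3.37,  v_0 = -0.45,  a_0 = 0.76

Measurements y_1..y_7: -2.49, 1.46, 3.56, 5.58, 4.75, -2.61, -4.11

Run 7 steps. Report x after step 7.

step 1: x_pred=-3.3534  r=0.8634  x^+=-2.7369  v^+=0.7914  a^+=0.9828
step 2: x_pred=-1.0400  r=2.5000  x^+=0.7450  v^+=2.9002  a^+=1.6278
step 3: x_pred=5.4946  r=-1.9346  x^+=4.1133  v^+=4.1820  a^+=1.1286
step 4: x_pred=10.0553  r=-4.4753  x^+=6.8599  v^+=3.9302  a^+=-0.0260
step 5: x_pred=11.6355  r=-6.8855  x^+=6.7192  v^+=1.3927  a^+=-1.8024
step 6: x_pred=7.0770  r=-9.6870  x^+=0.1605  v^+=-4.3317  a^+=-4.3016
step 7: x_pred=-8.3254  r=4.2154  x^+=-5.3156  v^+=-8.0455  a^+=-3.2140

x_post = -5.3156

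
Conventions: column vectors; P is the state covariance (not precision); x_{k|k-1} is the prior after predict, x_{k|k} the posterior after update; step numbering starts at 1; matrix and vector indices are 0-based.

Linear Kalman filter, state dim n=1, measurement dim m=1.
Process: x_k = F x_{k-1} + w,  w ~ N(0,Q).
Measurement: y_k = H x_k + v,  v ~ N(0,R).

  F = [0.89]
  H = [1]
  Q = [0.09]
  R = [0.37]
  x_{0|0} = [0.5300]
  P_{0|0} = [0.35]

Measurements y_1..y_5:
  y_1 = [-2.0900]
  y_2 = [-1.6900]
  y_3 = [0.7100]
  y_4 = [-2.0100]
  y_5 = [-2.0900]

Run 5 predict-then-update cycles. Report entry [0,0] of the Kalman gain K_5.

step 1: x^-=[0.4717]  P^-=[0.3672]  S=[0.7372]  K=[0.4981]  nu=[-2.5617]  x^+=[-0.8043]  P^+=[0.1843]
step 2: x^-=[-0.7159]  P^-=[0.2360]  S=[0.6060]  K=[0.3894]  nu=[-0.9741]  x^+=[-1.0952]  P^+=[0.1441]
step 3: x^-=[-0.9747]  P^-=[0.2041]  S=[0.5741]  K=[0.3555]  nu=[1.6847]  x^+=[-0.3757]  P^+=[0.1316]
step 4: x^-=[-0.3344]  P^-=[0.1942]  S=[0.5642]  K=[0.3442]  nu=[-1.6756]  x^+=[-0.9112]  P^+=[0.1274]
step 5: x^-=[-0.8109]  P^-=[0.1909]  S=[0.5609]  K=[0.3403]  nu=[-1.2791]  x^+=[-1.2462]  P^+=[0.1259]

K[0,0] = 0.3403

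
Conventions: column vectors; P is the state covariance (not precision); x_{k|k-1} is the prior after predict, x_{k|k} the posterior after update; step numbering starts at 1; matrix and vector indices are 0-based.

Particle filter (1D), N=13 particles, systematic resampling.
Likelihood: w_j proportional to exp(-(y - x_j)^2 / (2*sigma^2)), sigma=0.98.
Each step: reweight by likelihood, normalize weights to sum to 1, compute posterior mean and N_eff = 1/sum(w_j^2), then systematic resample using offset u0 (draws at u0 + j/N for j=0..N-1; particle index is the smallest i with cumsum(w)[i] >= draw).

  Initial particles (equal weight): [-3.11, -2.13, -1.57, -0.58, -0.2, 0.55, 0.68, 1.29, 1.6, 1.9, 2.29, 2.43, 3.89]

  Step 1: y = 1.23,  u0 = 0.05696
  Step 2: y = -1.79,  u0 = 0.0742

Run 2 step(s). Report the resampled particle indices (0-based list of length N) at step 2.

step 1: w=[0.0000, 0.0005, 0.0028, 0.0305, 0.0578, 0.1318, 0.1433, 0.1674, 0.1562, 0.1328, 0.0934, 0.0793, 0.0042]  mean=1.2763  Neff=7.8575  idx=[4, 5, 5, 6, 6, 7, 7, 8, 8, 9, 10, 10, 11]
step 2: w=[0.5496, 0.1185, 0.1185, 0.0856, 0.0856, 0.0147, 0.0147, 0.0052, 0.0052, 0.0017, 0.0004, 0.0004, 0.0002]  mean=0.1965  Neff=2.8961  idx=[0, 0, 0, 0, 0, 0, 0, 1, 2, 2, 3, 4, 8]

resampled_idx = [0, 0, 0, 0, 0, 0, 0, 1, 2, 2, 3, 4, 8]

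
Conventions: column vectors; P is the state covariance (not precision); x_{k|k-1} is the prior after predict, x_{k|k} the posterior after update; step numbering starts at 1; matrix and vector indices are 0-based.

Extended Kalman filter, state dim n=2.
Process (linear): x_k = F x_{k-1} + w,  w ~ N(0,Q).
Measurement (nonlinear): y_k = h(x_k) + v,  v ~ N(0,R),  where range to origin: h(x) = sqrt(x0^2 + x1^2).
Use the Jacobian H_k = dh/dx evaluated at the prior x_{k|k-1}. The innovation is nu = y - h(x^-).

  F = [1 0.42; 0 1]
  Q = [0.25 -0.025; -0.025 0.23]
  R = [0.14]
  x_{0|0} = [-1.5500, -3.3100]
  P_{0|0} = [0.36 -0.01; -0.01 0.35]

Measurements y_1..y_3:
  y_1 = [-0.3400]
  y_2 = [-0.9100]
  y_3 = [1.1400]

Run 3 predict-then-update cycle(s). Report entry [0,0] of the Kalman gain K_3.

step 1: x^-=[-2.9402, -3.3100]  P^-=[0.6633 0.1120; 0.1120 0.5800]  H_jac=[-0.6641 -0.7476]  S=[0.8680]  K=[-0.6040; -0.5853]  nu=[-4.7673]  x^+=[-0.0607, -0.5198]  P^+=[0.3467 -0.1948; -0.1948 0.2827]
step 2: x^-=[-0.2790, -0.5198]  P^-=[0.4829 -0.1011; -0.1011 0.5127]  H_jac=[-0.4730 -0.8811]  S=[0.5617]  K=[-0.2480; -0.7190]  nu=[-1.5000]  x^+=[0.0929, 0.5587]  P^+=[0.4483 -0.2013; -0.2013 0.2223]
step 3: x^-=[0.3275, 0.5587]  P^-=[0.5685 -0.1329; -0.1329 0.4523]  H_jac=[0.5058 0.8627]  S=[0.5060]  K=[0.3416; 0.6382]  nu=[0.4924]  x^+=[0.4958, 0.8729]  P^+=[0.5094 -0.2432; -0.2432 0.2462]

K[0,0] = 0.3416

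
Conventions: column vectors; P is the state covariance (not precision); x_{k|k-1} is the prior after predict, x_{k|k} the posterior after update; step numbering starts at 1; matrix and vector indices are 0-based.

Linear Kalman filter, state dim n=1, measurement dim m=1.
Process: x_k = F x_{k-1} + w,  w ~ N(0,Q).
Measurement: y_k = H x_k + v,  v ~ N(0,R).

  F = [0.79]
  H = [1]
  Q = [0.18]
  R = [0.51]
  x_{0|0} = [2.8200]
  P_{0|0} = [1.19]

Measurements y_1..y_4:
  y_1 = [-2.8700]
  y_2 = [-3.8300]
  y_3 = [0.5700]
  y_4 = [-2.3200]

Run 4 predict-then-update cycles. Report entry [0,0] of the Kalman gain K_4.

step 1: x^-=[2.2278]  P^-=[0.9227]  S=[1.4327]  K=[0.6440]  nu=[-5.0978]  x^+=[-1.0553]  P^+=[0.3285]
step 2: x^-=[-0.8337]  P^-=[0.3850]  S=[0.8950]  K=[0.4302]  nu=[-2.9963]  x^+=[-2.1226]  P^+=[0.2194]
step 3: x^-=[-1.6768]  P^-=[0.3169]  S=[0.8269]  K=[0.3833]  nu=[2.2468]  x^+=[-0.8157]  P^+=[0.1955]
step 4: x^-=[-0.6444]  P^-=[0.3020]  S=[0.8120]  K=[0.3719]  nu=[-1.6756]  x^+=[-1.2676]  P^+=[0.1897]

K[0,0] = 0.3719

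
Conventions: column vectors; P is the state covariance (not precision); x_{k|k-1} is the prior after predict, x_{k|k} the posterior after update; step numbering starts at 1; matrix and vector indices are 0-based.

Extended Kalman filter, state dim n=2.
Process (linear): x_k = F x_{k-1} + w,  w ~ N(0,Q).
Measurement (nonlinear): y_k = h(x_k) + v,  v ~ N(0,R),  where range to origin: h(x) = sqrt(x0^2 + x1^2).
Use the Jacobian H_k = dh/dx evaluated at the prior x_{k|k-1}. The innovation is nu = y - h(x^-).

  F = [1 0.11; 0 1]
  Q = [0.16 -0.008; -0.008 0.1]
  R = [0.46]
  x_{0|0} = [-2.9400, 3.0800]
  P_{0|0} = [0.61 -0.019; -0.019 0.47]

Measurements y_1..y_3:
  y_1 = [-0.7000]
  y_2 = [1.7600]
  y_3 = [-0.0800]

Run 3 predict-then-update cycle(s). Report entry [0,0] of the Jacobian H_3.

H_jac[0,0] = -0.1445

step 1: x^-=[-2.6012, 3.0800]  P^-=[0.7715 0.0247; 0.0247 0.5700]  H_jac=[-0.6452 0.7640]  S=[1.0895]  K=[-0.4396; 0.3851]  nu=[-4.7315]  x^+=[-0.5214, 1.2581]  P^+=[0.5610 0.2091; 0.2091 0.4085]
step 2: x^-=[-0.3830, 1.2581]  P^-=[0.7719 0.2460; 0.2460 0.5085]  H_jac=[-0.2912 0.9566]  S=[0.8537]  K=[0.0124; 0.4858]  nu=[0.4449]  x^+=[-0.3775, 1.4742]  P^+=[0.7718 0.2409; 0.2409 0.3070]
step 3: x^-=[-0.2153, 1.4742]  P^-=[0.9885 0.2667; 0.2667 0.4070]  H_jac=[-0.1445 0.9895]  S=[0.8028]  K=[0.1507; 0.4536]  nu=[-1.5699]  x^+=[-0.4520, 0.7622]  P^+=[0.9703 0.2118; 0.2118 0.2418]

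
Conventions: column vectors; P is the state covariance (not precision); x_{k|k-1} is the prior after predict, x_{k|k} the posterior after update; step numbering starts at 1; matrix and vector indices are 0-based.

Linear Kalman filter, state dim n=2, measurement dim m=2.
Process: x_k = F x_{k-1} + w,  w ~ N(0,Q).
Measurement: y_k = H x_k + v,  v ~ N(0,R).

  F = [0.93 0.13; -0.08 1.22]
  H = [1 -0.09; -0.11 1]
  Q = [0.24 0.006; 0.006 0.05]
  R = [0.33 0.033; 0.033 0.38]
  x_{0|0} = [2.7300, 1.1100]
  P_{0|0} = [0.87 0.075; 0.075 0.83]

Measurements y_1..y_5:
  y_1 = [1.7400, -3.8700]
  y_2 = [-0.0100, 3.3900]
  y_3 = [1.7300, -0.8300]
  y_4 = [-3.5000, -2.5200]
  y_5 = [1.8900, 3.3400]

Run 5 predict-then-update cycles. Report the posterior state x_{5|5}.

x_post = [0.3368, 0.6606]

step 1: x^-=[2.6832, 1.1358]  P^-=[1.0246 0.1572; 0.1572 1.2763]  S=[1.3367 -0.0358; -0.0358 1.6341]  K=[0.7571 0.0438; 0.0524 0.7716]  nu=[-0.8410, -4.7106]  x^+=[1.8400, -2.5430]  P^+=[0.2576 0.0700; 0.0700 0.3026]
step 2: x^-=[1.3806, -3.2496]  P^-=[0.4848 0.1135; 0.1135 0.4884]  S=[0.7984 0.0503; 0.0503 0.8493]  K=[0.5922 0.0357; 0.0520 0.5573]  nu=[-1.6831, 6.7915]  x^+=[0.6266, 0.4478]  P^+=[0.2016 0.0553; 0.0553 0.2196]
step 3: x^-=[0.6409, 0.4962]  P^-=[0.4314 0.0880; 0.0880 0.3673]  S=[0.7486 0.0414; 0.0414 0.7332]  K=[0.5645 0.0235; 0.0466 0.4852]  nu=[1.1337, -1.2557]  x^+=[1.2514, -0.0602]  P^+=[0.1914 0.0486; 0.0486 0.1912]
step 4: x^-=[1.1560, -0.1736]  P^-=[0.4205 0.0767; 0.0767 0.3264]  S=[0.7394 0.0348; 0.0348 0.6946]  K=[0.5587 0.0158; 0.0426 0.4556]  nu=[-4.6716, -2.2193]  x^+=[-1.4891, -1.3835]  P^+=[0.1890 0.0452; 0.0452 0.1795]
step 5: x^-=[-1.5648, -1.5688]  P^-=[0.4174 0.0713; 0.0713 0.3096]  S=[0.7371 0.0312; 0.0312 0.6789]  K=[0.5571 0.0117; 0.0402 0.4426]  nu=[3.3136, 4.7366]  x^+=[0.3368, 0.6606]  P^+=[0.1881 0.0435; 0.0435 0.1743]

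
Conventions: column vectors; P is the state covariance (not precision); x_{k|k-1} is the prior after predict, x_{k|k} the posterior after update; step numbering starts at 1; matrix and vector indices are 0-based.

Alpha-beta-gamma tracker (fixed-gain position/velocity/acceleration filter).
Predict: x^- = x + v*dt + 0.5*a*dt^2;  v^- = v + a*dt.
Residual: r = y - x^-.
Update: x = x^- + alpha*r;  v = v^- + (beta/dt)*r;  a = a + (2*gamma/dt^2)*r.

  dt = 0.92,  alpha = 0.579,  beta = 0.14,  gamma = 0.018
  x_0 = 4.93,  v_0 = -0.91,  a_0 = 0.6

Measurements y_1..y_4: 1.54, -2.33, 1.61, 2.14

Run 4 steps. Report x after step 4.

step 1: x_pred=4.3467  r=-2.8067  x^+=2.7216  v^+=-0.7851  a^+=0.4806
step 2: x_pred=2.2027  r=-4.5327  x^+=-0.4217  v^+=-1.0327  a^+=0.2878
step 3: x_pred=-1.2500  r=2.8600  x^+=0.4059  v^+=-0.3327  a^+=0.4095
step 4: x_pred=0.2732  r=1.8668  x^+=1.3541  v^+=0.3281  a^+=0.4889

x_post = 1.3541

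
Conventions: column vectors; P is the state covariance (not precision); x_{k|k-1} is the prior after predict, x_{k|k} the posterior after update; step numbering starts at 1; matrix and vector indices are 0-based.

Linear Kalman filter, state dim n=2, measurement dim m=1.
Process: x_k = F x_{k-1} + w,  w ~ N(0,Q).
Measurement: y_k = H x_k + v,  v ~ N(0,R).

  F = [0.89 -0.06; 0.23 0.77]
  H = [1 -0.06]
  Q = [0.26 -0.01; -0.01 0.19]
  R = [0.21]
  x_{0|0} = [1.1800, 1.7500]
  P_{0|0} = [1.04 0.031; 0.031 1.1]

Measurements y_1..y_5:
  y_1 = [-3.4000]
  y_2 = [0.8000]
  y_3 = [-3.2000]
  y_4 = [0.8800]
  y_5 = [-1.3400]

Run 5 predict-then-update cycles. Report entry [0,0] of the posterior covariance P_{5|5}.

P_post[0,0] = 0.1344

step 1: x^-=[0.9452, 1.6189]  P^-=[1.0844 0.1729; 0.1729 0.9082]  S=[1.2770]  K=[0.8411; 0.0927]  nu=[-4.2481]  x^+=[-2.6279, 1.2250]  P^+=[0.1810 0.0733; 0.0733 0.8972]
step 2: x^-=[-2.4123, 0.3389]  P^-=[0.3988 0.0348; 0.0348 0.7575]  S=[0.6073]  K=[0.6532; -0.0175]  nu=[3.2327]  x^+=[-0.3008, 0.2823]  P^+=[0.1397 0.0418; 0.0418 0.7573]
step 3: x^-=[-0.2847, 0.1482]  P^-=[0.3689 0.0116; 0.0116 0.6612]  S=[0.5799]  K=[0.6350; -0.0483]  nu=[-2.9064]  x^+=[-2.1301, 0.2887]  P^+=[0.1351 0.0294; 0.0294 0.6598]
step 4: x^-=[-1.9131, -0.2677]  P^-=[0.3663 0.0069; 0.0069 0.5988]  S=[0.5776]  K=[0.6334; -0.0502]  nu=[2.7771]  x^+=[-0.1541, -0.4070]  P^+=[0.1345 0.0253; 0.0253 0.5973]
step 5: x^-=[-0.1128, -0.3489]  P^-=[0.3660 0.0069; 0.0069 0.5602]  S=[0.5772]  K=[0.6334; -0.0462]  nu=[-1.2482]  x^+=[-0.9034, -0.2912]  P^+=[0.1344 0.0238; 0.0238 0.5590]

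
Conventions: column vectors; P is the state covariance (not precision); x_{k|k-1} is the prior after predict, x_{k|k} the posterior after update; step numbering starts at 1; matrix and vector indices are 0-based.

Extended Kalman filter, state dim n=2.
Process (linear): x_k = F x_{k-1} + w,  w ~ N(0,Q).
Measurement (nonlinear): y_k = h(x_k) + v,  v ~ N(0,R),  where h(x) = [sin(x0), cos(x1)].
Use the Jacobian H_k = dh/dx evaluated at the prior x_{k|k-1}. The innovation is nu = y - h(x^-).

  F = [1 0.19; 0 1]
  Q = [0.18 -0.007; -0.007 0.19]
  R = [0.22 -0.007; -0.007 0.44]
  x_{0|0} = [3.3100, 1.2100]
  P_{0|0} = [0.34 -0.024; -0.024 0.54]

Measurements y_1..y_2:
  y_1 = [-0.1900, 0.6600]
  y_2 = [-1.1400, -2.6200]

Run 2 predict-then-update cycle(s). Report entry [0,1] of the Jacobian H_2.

H_jac[0,1] = 0.0000

step 1: x^-=[3.5399, 1.2100]  P^-=[0.5304 0.0716; 0.0716 0.7300]  H_jac=[-0.9217 0.0000; 0.0000 -0.9356]  S=[0.6706 0.0547; 0.0547 1.0790]  K=[-0.7269 -0.0252; -0.0469 -0.6306]  nu=[0.1979, 0.3070]  x^+=[3.3883, 1.0071]  P^+=[0.1733 0.0064; 0.0064 0.2962]
step 2: x^-=[3.5797, 1.0071]  P^-=[0.3664 0.0557; 0.0557 0.4862]  H_jac=[-0.9056 0.0000; 0.0000 -0.8453]  S=[0.5205 0.0356; 0.0356 0.7874]  K=[-0.6354 -0.0310; -0.0614 -0.5192]  nu=[-0.7158, -3.1543]  x^+=[4.1324, 2.6887]  P^+=[0.1541 0.0109; 0.0109 0.2697]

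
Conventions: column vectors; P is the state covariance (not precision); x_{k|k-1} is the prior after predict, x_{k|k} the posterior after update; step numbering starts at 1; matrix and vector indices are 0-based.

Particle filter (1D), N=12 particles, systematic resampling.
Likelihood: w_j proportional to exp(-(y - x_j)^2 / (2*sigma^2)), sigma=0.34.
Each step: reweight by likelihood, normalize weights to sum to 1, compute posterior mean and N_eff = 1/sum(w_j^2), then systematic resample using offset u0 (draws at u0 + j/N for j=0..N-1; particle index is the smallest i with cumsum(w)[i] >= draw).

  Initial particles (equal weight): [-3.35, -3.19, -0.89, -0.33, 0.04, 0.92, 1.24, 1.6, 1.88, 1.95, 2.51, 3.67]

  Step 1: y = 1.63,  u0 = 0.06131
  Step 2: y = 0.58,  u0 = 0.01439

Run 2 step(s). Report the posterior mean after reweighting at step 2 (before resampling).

post_mean = 1.2910

step 1: w=[0.0000, 0.0000, 0.0000, 0.0000, 0.0000, 0.0368, 0.1689, 0.3247, 0.2488, 0.2093, 0.0114, 0.0000]  mean=1.6675  Neff=4.1465  idx=[6, 6, 7, 7, 7, 7, 8, 8, 8, 9, 9, 9]
step 2: w=[0.4326, 0.4326, 0.0316, 0.0316, 0.0316, 0.0316, 0.0019, 0.0019, 0.0019, 0.0008, 0.0008, 0.0008]  mean=1.2910  Neff=2.6432  idx=[0, 0, 0, 0, 0, 0, 1, 1, 1, 1, 1, 4]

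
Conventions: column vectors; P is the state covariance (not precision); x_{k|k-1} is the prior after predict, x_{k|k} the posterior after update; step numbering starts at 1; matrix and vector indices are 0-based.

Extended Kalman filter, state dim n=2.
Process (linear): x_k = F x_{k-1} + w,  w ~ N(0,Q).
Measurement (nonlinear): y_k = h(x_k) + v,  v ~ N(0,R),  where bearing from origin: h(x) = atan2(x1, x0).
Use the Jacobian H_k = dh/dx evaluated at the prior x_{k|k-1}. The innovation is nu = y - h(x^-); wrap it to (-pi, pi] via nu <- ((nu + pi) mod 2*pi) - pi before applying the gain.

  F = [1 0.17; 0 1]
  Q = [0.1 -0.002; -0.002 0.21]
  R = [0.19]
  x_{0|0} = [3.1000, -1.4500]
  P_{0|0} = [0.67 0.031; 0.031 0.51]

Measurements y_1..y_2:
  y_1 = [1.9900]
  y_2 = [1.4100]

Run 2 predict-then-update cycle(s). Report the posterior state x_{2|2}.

x_post = [4.2422, 1.4862]

step 1: x^-=[2.8535, -1.4500]  P^-=[0.7953 0.1157; 0.1157 0.7200]  H_jac=[0.1415 0.2785]  S=[0.2709]  K=[0.5344; 0.8007]  nu=[2.4601]  x^+=[4.1683, 0.5198]  P^+=[0.7179 -0.0002; -0.0002 0.5463]
step 2: x^-=[4.2567, 0.5198]  P^-=[0.8336 0.0906; 0.0906 0.7563]  H_jac=[-0.0283 0.2315]  S=[0.2300]  K=[-0.0112; 0.7500]  nu=[1.2885]  x^+=[4.2422, 1.4862]  P^+=[0.8336 0.0926; 0.0926 0.6269]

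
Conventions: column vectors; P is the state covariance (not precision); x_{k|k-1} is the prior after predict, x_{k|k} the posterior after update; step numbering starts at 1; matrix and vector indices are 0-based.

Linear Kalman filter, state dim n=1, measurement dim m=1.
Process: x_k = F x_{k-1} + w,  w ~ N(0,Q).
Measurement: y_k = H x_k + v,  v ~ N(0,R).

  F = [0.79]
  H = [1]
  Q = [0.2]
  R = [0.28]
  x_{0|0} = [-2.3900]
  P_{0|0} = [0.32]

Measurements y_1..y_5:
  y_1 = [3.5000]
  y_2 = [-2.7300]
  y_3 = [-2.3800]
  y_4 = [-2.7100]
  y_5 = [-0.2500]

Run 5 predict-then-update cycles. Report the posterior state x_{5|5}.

step 1: x^-=[-1.8881]  P^-=[0.3997]  S=[0.6797]  K=[0.5881]  nu=[5.3881]  x^+=[1.2804]  P^+=[0.1647]
step 2: x^-=[1.0115]  P^-=[0.3028]  S=[0.5828]  K=[0.5195]  nu=[-3.7415]  x^+=[-0.9323]  P^+=[0.1455]
step 3: x^-=[-0.7365]  P^-=[0.2908]  S=[0.5708]  K=[0.5094]  nu=[-1.6435]  x^+=[-1.5738]  P^+=[0.1426]
step 4: x^-=[-1.2433]  P^-=[0.2890]  S=[0.5690]  K=[0.5079]  nu=[-1.4667]  x^+=[-1.9883]  P^+=[0.1422]
step 5: x^-=[-1.5707]  P^-=[0.2888]  S=[0.5688]  K=[0.5077]  nu=[1.3207]  x^+=[-0.9002]  P^+=[0.1422]

x_post = [-0.9002]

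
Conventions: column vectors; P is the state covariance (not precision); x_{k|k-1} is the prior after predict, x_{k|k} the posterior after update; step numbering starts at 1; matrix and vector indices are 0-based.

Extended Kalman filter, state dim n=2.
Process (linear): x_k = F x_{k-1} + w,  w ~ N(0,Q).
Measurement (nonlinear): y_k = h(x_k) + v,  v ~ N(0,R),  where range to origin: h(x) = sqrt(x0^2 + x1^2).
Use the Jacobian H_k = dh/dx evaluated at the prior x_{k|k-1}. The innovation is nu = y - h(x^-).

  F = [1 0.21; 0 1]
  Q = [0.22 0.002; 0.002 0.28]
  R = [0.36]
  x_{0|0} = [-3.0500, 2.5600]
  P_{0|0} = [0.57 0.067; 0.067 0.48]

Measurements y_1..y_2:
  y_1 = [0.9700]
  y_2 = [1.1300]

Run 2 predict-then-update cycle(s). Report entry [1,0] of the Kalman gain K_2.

K[1,0] = 0.5352

step 1: x^-=[-2.5124, 2.5600]  P^-=[0.8393 0.1698; 0.1698 0.7600]  H_jac=[-0.7004 0.7137]  S=[0.9891]  K=[-0.4718; 0.4281]  nu=[-2.6169]  x^+=[-1.2777, 1.4396]  P^+=[0.6191 0.3696; 0.3696 0.5787]
step 2: x^-=[-0.9754, 1.4396]  P^-=[1.0199 0.4931; 0.4931 0.8587]  H_jac=[-0.5609 0.8279]  S=[0.8114]  K=[-0.2019; 0.5352]  nu=[-0.6089]  x^+=[-0.8525, 1.1137]  P^+=[0.9868 0.5808; 0.5808 0.6262]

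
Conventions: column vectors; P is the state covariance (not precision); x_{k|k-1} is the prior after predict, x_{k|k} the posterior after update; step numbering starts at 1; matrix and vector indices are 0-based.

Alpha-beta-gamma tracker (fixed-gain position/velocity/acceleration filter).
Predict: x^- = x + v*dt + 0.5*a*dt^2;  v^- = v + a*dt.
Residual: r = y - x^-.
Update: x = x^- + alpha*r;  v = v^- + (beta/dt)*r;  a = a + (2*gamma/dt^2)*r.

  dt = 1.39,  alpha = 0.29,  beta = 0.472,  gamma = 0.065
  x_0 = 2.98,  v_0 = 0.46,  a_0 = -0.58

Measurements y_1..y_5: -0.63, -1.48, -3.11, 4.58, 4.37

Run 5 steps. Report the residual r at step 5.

step 1: x_pred=3.0591  r=-3.6891  x^+=1.9893  v^+=-1.5989  a^+=-0.8282
step 2: x_pred=-1.0333  r=-0.4467  x^+=-1.1629  v^+=-2.9018  a^+=-0.8583
step 3: x_pred=-6.0255  r=2.9155  x^+=-5.1800  v^+=-3.1048  a^+=-0.6621
step 4: x_pred=-10.1353  r=14.7153  x^+=-5.8679  v^+=0.9717  a^+=0.3280
step 5: x_pred=-4.2003  r=8.5703  x^+=-1.7149  v^+=4.3378  a^+=0.9046

resid = 8.5703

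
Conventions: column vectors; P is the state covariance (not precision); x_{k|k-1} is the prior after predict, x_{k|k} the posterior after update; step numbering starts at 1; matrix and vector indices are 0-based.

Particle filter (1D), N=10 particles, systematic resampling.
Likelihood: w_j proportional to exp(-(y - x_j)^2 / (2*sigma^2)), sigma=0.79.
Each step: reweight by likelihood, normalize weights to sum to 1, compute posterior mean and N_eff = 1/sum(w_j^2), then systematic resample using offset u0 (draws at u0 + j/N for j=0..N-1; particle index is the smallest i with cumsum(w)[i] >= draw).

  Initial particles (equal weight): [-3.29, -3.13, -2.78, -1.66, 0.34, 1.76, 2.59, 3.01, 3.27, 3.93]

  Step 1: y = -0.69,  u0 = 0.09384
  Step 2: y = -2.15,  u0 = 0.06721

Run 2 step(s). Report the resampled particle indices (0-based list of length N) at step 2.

step 1: w=[0.0047, 0.0089, 0.0318, 0.4956, 0.4502, 0.0086, 0.0002, 0.0000, 0.0000, 0.0000]  mean=-0.7858  Neff=2.2249  idx=[3, 3, 3, 3, 3, 4, 4, 4, 4, 5]
step 2: w=[0.1987, 0.1987, 0.1987, 0.1987, 0.1987, 0.0017, 0.0017, 0.0017, 0.0017, 0.0000]  mean=-1.6466  Neff=5.0675  idx=[0, 0, 1, 1, 2, 2, 3, 3, 4, 4]

resampled_idx = [0, 0, 1, 1, 2, 2, 3, 3, 4, 4]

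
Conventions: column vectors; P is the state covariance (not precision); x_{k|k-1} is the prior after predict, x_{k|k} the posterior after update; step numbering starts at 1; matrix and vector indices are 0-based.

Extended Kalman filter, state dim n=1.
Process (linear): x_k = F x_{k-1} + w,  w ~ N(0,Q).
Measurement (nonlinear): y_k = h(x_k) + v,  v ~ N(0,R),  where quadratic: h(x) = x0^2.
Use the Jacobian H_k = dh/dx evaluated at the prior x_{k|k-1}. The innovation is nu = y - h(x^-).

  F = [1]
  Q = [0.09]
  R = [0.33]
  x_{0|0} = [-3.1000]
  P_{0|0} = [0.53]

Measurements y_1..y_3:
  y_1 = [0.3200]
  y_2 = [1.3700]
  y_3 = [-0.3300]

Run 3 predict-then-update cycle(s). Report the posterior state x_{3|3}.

step 1: x^-=[-3.1000]  P^-=[0.6200]  H_jac=[-6.2000]  S=[24.1628]  K=[-0.1591]  nu=[-9.2900]  x^+=[-1.6221]  P^+=[0.0085]
step 2: x^-=[-1.6221]  P^-=[0.0985]  H_jac=[-3.2442]  S=[1.3663]  K=[-0.2338]  nu=[-1.2611]  x^+=[-1.3272]  P^+=[0.0238]
step 3: x^-=[-1.3272]  P^-=[0.1138]  H_jac=[-2.6545]  S=[1.1317]  K=[-0.2669]  nu=[-2.0915]  x^+=[-0.7690]  P^+=[0.0332]

x_post = [-0.7690]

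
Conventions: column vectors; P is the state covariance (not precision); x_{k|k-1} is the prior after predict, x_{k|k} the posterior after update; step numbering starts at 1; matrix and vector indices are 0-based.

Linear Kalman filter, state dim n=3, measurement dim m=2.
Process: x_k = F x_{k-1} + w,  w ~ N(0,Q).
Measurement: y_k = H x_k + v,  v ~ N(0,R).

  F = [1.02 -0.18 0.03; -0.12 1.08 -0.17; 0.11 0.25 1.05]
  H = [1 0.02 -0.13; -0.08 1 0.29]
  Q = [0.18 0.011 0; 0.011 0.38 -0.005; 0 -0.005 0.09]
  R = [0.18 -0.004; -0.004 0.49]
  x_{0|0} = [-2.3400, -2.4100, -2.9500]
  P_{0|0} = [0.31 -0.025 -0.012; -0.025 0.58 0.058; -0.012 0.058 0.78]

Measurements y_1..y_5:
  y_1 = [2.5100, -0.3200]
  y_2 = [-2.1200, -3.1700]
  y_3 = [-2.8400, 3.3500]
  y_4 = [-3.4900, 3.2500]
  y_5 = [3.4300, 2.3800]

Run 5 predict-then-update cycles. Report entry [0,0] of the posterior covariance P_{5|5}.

step 1: x^-=[-2.0415, -1.8205, -3.9574]  P^-=[0.5298 -0.1660 0.0040; -0.1660 1.0682 0.0711; 0.0040 0.0711 1.0163]  S=[0.7194 -0.2367; -0.2367 1.7147]  K=[0.7243 -0.0209; -0.0025 0.6424; -0.1111 0.1978]  nu=[4.0734, 2.4848]  x^+=[0.8571, -0.2345, -3.9183]  P^+=[0.1445 -0.0315 0.1034; -0.0315 0.3598 -0.1640; 0.1034 -0.1640 0.9299]
step 2: x^-=[0.7988, 0.3100, -4.0786]  P^-=[0.3625 -0.1454 0.1627; -0.1454 0.9013 -0.2725; 0.1627 -0.2725 1.0755]  S=[0.5144 -0.1180; -0.1180 1.3417]  K=[0.6494 -0.0377; -0.0370 0.6183; 0.0392 0.0231]  nu=[-3.4553, -2.2333]  x^+=[-1.3607, -0.9429, -4.2658]  P^+=[0.1379 -0.0542 0.1524; -0.0542 0.3823 -0.2882; 0.1524 -0.2882 1.0742]
step 3: x^-=[-1.3462, -0.1299, -4.8645]  P^-=[0.3692 -0.1917 0.2354; -0.1917 0.9851 -0.4367; 0.2354 -0.4367 1.1808]  S=[0.5030 -0.1248; -0.1248 1.3432]  K=[0.6524 -0.0533; -0.0693 0.6441; 0.1274 -0.0724]  nu=[-2.1236, 4.7828]  x^+=[-2.9865, 3.0978, -5.4812]  P^+=[0.1427 -0.0700 0.1816; -0.0700 0.4143 -0.3588; 0.1816 -0.3588 1.1633]
step 4: x^-=[-3.7682, 4.6358, -5.3094]  P^-=[0.3836 -0.2263 0.2778; -0.2263 1.0562 -0.5268; 0.2778 -0.5268 1.2499]  S=[0.5066 -0.1377; -0.1377 1.3716]  K=[0.6600 -0.0623; -0.0896 0.6629; 0.1746 -0.1185]  nu=[-0.5047, -0.1475]  x^+=[-4.0921, 4.5832, -5.3800]  P^+=[0.1462 -0.0786 0.1970; -0.0786 0.4331 -0.3937; 0.1970 -0.3937 1.2095]
step 5: x^-=[-5.1604, 6.3555, -4.9533]  P^-=[0.3924 -0.2452 0.2996; -0.2452 1.0952 -0.5711; 0.2996 -0.5711 1.2867]  S=[0.5099 -0.1459; -0.1459 1.3900]  K=[0.6646 -0.0667; -0.1000 0.6724; 0.1974 -0.1390]  nu=[7.8193, -2.9519]  x^+=[0.2331, 3.5889, -2.9995]  P^+=[0.1481 -0.0828 0.2044; -0.0828 0.4421 -0.4098; 0.2044 -0.4098 1.2320]

P_post[0,0] = 0.1481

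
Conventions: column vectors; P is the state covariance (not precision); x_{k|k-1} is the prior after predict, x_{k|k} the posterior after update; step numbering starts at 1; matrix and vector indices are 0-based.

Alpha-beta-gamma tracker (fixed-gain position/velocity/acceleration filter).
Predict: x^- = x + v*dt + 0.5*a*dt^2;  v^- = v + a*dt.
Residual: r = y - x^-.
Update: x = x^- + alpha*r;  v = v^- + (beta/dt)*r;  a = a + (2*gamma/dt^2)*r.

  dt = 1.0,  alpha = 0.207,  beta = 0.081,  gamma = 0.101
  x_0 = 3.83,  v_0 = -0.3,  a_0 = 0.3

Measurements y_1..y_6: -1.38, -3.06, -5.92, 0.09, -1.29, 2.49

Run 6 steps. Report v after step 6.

step 1: x_pred=3.6800  r=-5.0600  x^+=2.6326  v^+=-0.4099  a^+=-0.7221
step 2: x_pred=1.8617  r=-4.9217  x^+=0.8429  v^+=-1.5306  a^+=-1.7163
step 3: x_pred=-1.5459  r=-4.3741  x^+=-2.4513  v^+=-3.6012  a^+=-2.5999
step 4: x_pred=-7.3525  r=7.4425  x^+=-5.8119  v^+=-5.5983  a^+=-1.0965
step 5: x_pred=-11.9584  r=10.6684  x^+=-9.7500  v^+=-5.8306  a^+=1.0585
step 6: x_pred=-15.0514  r=17.5414  x^+=-11.4203  v^+=-3.3512  a^+=4.6019

v_post = -3.3512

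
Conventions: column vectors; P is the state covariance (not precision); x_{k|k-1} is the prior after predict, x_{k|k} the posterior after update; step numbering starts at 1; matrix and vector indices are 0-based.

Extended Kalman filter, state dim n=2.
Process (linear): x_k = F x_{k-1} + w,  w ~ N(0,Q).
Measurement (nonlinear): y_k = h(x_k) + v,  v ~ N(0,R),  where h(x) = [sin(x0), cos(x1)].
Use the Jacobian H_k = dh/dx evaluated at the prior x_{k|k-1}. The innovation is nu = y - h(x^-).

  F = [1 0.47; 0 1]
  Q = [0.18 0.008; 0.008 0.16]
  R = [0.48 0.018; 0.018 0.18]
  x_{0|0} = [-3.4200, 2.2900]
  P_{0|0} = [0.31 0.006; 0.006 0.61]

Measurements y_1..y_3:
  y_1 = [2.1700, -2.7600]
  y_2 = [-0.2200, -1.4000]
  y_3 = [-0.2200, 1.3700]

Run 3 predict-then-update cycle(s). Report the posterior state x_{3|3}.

step 1: x^-=[-2.3437, 2.2900]  P^-=[0.6304 0.3007; 0.3007 0.7700]  H_jac=[-0.6982 0.0000; 0.0000 -0.7523]  S=[0.7873 0.1760; 0.1760 0.6158]  K=[-0.5095 -0.2218; -0.0603 -0.9235]  nu=[2.8859, -2.1012]  x^+=[-3.3480, 4.0564]  P^+=[0.3560 0.0653; 0.0653 0.2224]
step 2: x^-=[-1.4415, 4.0564]  P^-=[0.6464 0.1778; 0.1778 0.3824]  H_jac=[0.1290 0.0000; 0.0000 0.7924]  S=[0.4908 0.0362; 0.0362 0.4201]  K=[0.1461 0.3227; -0.0065 0.7218]  nu=[0.7716, -0.7901]  x^+=[-1.5837, 3.4811]  P^+=[0.5888 0.0766; 0.0766 0.1638]
step 3: x^-=[0.0524, 3.4811]  P^-=[0.8770 0.1616; 0.1616 0.3238]  H_jac=[0.9986 0.0000; 0.0000 0.3330]  S=[1.3546 0.0718; 0.0718 0.2159]  K=[0.6447 0.0351; 0.0944 0.4681]  nu=[-0.2724, 2.3129]  x^+=[-0.0421, 4.5381]  P^+=[0.3105 0.0538; 0.0538 0.2581]

x_post = [-0.0421, 4.5381]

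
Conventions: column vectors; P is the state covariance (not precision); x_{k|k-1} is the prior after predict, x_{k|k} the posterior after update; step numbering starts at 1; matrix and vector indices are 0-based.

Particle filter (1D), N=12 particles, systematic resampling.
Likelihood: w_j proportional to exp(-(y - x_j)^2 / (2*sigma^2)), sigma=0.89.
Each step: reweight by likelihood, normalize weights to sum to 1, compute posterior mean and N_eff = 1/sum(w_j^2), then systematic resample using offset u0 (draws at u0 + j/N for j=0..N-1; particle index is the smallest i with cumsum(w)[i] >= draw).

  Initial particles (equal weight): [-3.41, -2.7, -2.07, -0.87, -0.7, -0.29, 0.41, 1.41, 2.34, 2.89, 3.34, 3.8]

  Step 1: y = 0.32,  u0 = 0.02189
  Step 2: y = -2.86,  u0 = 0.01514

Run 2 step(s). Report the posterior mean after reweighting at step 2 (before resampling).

post_mean = -0.7155

step 1: w=[0.0000, 0.0010, 0.0082, 0.1235, 0.1566, 0.2388, 0.3005, 0.1427, 0.0230, 0.0047, 0.0010, 0.0001]  mean=0.0893  Neff=4.8065  idx=[3, 3, 4, 4, 5, 5, 5, 6, 6, 6, 7, 7]
step 2: w=[0.2571, 0.2571, 0.1647, 0.1647, 0.0484, 0.0484, 0.0484, 0.0037, 0.0037, 0.0037, 0.0000, 0.0000]  mean=-0.7155  Neff=5.1665  idx=[0, 0, 0, 1, 1, 1, 2, 2, 3, 3, 4, 5]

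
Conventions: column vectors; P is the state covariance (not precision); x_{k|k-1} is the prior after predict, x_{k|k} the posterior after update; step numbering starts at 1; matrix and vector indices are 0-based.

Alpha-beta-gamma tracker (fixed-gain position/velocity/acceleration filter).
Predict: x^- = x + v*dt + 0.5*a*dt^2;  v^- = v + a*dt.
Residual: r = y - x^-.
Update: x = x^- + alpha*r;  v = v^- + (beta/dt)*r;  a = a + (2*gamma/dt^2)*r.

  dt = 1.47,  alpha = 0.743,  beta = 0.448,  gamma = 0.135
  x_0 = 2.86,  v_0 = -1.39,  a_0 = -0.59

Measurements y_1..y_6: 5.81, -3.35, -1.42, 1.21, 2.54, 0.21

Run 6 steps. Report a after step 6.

a_post = 0.4300

step 1: x_pred=0.1792  r=5.6308  x^+=4.3629  v^+=-0.5413  a^+=0.1136
step 2: x_pred=3.6899  r=-7.0399  x^+=-1.5407  v^+=-2.5198  a^+=-0.7661
step 3: x_pred=-6.0726  r=4.6526  x^+=-2.6157  v^+=-2.2280  a^+=-0.1847
step 4: x_pred=-6.0905  r=7.3005  x^+=-0.6662  v^+=-0.2747  a^+=0.7274
step 5: x_pred=-0.2840  r=2.8240  x^+=1.8142  v^+=1.6553  a^+=1.0803
step 6: x_pred=5.4148  r=-5.2048  x^+=1.5476  v^+=1.6572  a^+=0.4300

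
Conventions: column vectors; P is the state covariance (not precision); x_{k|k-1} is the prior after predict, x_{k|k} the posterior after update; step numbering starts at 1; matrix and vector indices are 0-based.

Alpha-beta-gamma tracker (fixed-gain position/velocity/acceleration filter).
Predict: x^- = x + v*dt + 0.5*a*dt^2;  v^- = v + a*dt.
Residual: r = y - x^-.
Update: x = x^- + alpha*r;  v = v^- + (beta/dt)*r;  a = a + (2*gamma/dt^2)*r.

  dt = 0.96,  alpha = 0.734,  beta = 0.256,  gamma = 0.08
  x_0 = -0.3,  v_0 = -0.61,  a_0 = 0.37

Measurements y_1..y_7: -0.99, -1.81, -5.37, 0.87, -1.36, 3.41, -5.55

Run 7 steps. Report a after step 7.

step 1: x_pred=-0.7151  r=-0.2749  x^+=-0.9169  v^+=-0.3281  a^+=0.3223
step 2: x_pred=-1.0834  r=-0.7266  x^+=-1.6167  v^+=-0.2125  a^+=0.1961
step 3: x_pred=-1.7303  r=-3.6397  x^+=-4.4018  v^+=-0.9948  a^+=-0.4358
step 4: x_pred=-5.5577  r=6.4277  x^+=-0.8398  v^+=0.3009  a^+=0.6801
step 5: x_pred=-0.2375  r=-1.1225  x^+=-1.0614  v^+=0.6545  a^+=0.4853
step 6: x_pred=-0.2095  r=3.6195  x^+=2.4472  v^+=2.0856  a^+=1.1136
step 7: x_pred=4.9625  r=-10.5125  x^+=-2.7537  v^+=0.3513  a^+=-0.7114

a_post = -0.7114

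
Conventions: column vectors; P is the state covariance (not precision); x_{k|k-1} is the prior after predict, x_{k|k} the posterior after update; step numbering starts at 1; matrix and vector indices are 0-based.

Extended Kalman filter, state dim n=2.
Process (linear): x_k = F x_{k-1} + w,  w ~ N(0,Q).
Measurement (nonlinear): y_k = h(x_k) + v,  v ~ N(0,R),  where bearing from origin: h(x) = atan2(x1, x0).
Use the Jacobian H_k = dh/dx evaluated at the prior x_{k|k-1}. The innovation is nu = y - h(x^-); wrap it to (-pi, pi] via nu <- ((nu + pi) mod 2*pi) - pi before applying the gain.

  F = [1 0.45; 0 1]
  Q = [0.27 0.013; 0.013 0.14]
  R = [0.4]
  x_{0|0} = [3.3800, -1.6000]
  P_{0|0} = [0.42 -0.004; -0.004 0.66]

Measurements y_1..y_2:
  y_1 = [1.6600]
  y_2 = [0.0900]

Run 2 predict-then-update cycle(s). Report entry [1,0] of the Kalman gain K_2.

K[1,0] = 0.5173

step 1: x^-=[2.6600, -1.6000]  P^-=[0.8200 0.3060; 0.3060 0.8000]  H_jac=[0.1661 0.2761]  S=[0.5116]  K=[0.4313; 0.5310]  nu=[2.2015]  x^+=[3.6094, -0.4311]  P^+=[0.7249 0.1888; 0.1888 0.6558]
step 2: x^-=[3.4154, -0.4311]  P^-=[1.2976 0.4969; 0.4969 0.7958]  H_jac=[0.0364 0.2882]  S=[0.4782]  K=[0.3982; 0.5173]  nu=[0.2155]  x^+=[3.5013, -0.3196]  P^+=[1.2218 0.3984; 0.3984 0.6678]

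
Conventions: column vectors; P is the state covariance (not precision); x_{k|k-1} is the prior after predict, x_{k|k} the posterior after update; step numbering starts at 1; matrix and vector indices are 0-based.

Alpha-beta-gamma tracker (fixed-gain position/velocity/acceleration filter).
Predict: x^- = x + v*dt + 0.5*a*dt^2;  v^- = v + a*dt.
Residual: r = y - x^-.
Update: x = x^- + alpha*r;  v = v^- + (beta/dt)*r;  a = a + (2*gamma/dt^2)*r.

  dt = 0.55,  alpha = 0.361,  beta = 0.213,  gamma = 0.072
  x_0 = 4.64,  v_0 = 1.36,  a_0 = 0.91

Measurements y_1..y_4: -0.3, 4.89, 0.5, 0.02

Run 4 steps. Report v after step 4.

step 1: x_pred=5.5256  r=-5.8256  x^+=3.4226  v^+=-0.3956  a^+=-1.8632
step 2: x_pred=2.9232  r=1.9668  x^+=3.6332  v^+=-0.6587  a^+=-0.9269
step 3: x_pred=3.1307  r=-2.6307  x^+=2.1810  v^+=-2.1873  a^+=-2.1792
step 4: x_pred=0.6484  r=-0.6284  x^+=0.4216  v^+=-3.6293  a^+=-2.4784

v_post = -3.6293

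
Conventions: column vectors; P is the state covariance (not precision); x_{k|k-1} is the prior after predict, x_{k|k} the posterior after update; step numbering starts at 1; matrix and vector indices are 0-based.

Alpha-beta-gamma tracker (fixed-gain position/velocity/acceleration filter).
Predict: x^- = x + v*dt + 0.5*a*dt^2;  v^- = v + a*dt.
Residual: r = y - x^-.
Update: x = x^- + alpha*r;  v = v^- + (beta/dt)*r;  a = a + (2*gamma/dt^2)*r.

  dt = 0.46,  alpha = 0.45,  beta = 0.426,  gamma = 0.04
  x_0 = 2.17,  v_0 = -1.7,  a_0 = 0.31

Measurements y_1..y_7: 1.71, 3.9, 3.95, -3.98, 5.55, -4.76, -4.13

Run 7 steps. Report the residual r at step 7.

resid = -0.7150

step 1: x_pred=1.4208  r=0.2892  x^+=1.5509  v^+=-1.2896  a^+=0.4193
step 2: x_pred=1.0021  r=2.8979  x^+=2.3062  v^+=1.5870  a^+=1.5150
step 3: x_pred=3.1965  r=0.7535  x^+=3.5356  v^+=2.9817  a^+=1.7998
step 4: x_pred=5.0976  r=-9.0776  x^+=1.0127  v^+=-4.5970  a^+=-1.6321
step 5: x_pred=-1.2746  r=6.8246  x^+=1.7965  v^+=0.9724  a^+=0.9481
step 6: x_pred=2.3441  r=-7.1041  x^+=-0.8528  v^+=-5.1705  a^+=-1.7378
step 7: x_pred=-3.4150  r=-0.7150  x^+=-3.7368  v^+=-6.6320  a^+=-2.0081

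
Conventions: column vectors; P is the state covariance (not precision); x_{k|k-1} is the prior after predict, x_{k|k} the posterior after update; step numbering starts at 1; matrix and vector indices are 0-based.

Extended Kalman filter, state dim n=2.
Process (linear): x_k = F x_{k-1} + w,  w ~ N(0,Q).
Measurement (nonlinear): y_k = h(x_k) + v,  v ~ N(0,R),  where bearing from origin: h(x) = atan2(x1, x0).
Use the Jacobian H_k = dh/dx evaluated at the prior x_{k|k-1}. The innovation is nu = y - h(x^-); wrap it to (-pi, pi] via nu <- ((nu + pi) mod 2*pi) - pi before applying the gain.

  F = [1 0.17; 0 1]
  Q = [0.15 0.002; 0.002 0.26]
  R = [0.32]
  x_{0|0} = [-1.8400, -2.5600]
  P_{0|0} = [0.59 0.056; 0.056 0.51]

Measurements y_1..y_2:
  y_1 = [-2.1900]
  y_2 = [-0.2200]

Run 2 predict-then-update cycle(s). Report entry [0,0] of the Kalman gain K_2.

step 1: x^-=[-2.2752, -2.5600]  P^-=[0.7738 0.1447; 0.1447 0.7700]  H_jac=[0.2182 -0.1940]  S=[0.3736]  K=[0.3769; -0.3153]  nu=[0.1074]  x^+=[-2.2347, -2.5938]  P^+=[0.7207 0.1891; 0.1891 0.7329]
step 2: x^-=[-2.6757, -2.5938]  P^-=[0.9562 0.3157; 0.3157 0.9929]  H_jac=[0.1868 -0.1927]  S=[0.3675]  K=[0.3205; -0.3601]  nu=[2.1517]  x^+=[-1.9861, -3.3687]  P^+=[0.9184 0.3581; 0.3581 0.9452]

K[0,0] = 0.3205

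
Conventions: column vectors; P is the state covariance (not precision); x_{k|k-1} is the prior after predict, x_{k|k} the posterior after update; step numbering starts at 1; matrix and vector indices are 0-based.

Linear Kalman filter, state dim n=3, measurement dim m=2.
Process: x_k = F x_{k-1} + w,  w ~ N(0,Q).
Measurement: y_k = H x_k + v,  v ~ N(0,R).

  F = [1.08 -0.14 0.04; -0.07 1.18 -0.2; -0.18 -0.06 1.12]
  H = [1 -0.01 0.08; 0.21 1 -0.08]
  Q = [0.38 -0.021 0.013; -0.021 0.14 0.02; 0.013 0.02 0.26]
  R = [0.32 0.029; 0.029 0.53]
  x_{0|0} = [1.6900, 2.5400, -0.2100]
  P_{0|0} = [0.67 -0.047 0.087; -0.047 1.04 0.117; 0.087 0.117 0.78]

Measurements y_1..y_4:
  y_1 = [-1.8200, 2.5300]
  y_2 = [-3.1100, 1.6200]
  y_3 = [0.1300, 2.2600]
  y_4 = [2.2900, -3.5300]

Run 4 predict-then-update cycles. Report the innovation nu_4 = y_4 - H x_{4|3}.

innov = [3.7007, -6.4737]

step 1: x^-=[1.4612, 2.9209, -0.6918]  P^-=[1.2035 -0.3203 0.0143; -0.3203 1.5776 -0.0578; 0.0143 -0.0578 1.2121]  S=[1.5402 -0.0670; -0.0670 2.0426]  K=[0.7839 -0.0079; -0.1892 0.7354; 0.0695 -0.0720]  nu=[-3.1966, -0.7531]  x^+=[-1.0386, 2.9719, -0.8596]  P^+=[0.2562 -0.0412 -0.0746; -0.0412 0.3990 0.0750; -0.0746 0.0750 1.1934]
step 2: x^-=[-1.5721, 3.7514, -0.9541]  P^-=[0.6937 -0.1468 -0.0800; -0.1468 0.7138 -0.1606; -0.0800 -0.1606 1.7858]  S=[1.0156 0.0017; 0.0017 1.2526]  K=[0.6782 0.0033; -0.1652 0.5558; 0.0639 -0.2558]  nu=[-1.4240, -1.8776]  x^+=[-2.5441, 2.9431, -0.5650]  P^+=[0.2266 -0.0360 -0.1227; -0.0360 0.2996 0.0280; -0.1227 0.0280 1.6998]
step 3: x^-=[-3.1822, 3.7640, -0.3514]  P^-=[0.6528 -0.1185 -0.1029; -0.1185 0.6155 -0.3290; -0.1029 -0.3290 2.4455]  S=[0.9750 0.0060; 0.0060 1.1963]  K=[0.6622 0.0191; -0.1580 0.5165; 0.1013 -0.4572]  nu=[3.3780, -0.8638]  x^+=[-0.9617, 2.7841, 0.3857]  P^+=[0.2247 -0.0303 -0.1560; -0.0303 0.2730 -0.0317; -0.1560 -0.0317 2.1861]
step 4: x^-=[-1.4130, 3.2754, 0.4380]  P^-=[0.6469 -0.1077 -0.1118; -0.1077 0.6243 -0.5155; -0.1118 -0.5155 3.0770]  S=[0.9718 -0.0032; -0.0032 1.2435]  K=[0.6577 0.0315; -0.1580 0.5166; 0.1415 -0.6311]  nu=[3.7007, -6.4737]  x^+=[0.8172, -0.6537, 5.0469]  P^+=[0.2254 -0.0259 -0.1788; -0.0259 0.2676 -0.0879; -0.1788 -0.0879 2.5618]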